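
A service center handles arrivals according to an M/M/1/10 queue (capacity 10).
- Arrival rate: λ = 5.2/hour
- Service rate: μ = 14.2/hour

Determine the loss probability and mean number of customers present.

ρ = λ/μ = 5.2/14.2 = 0.3662
P₀ = (1-ρ)/(1-ρ^(K+1)) = (1-0.3662)/(1-0.3662^11) = 0.6338/1.0000 = 0.6338
P_K = P₀×ρ^K = 0.6338 × 0.3662^10 = 0.6338 × 0.00004337 = 0.00002749
Blocking probability P_10 = 0.00002749 (0.002749%)
L = ρ[1 - (K+1)ρ^K + Kρ^(K+1)] / [(1-ρ)(1-ρ^(K+1))]
L = 0.3662 × (1 - 11×0.00004337 + 10×0.00001588) / ((1 - 0.3662) × (1 - 0.00001588)) = 0.5776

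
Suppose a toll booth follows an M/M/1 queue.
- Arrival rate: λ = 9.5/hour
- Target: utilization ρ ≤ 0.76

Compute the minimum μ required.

ρ = λ/μ, so μ = λ/ρ
μ ≥ 9.5/0.76 = 12.5000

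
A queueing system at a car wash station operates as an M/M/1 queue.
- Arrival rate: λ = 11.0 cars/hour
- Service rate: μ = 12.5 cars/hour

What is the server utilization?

Server utilization: ρ = λ/μ
ρ = 11.0/12.5 = 0.8800
The server is busy 88.00% of the time.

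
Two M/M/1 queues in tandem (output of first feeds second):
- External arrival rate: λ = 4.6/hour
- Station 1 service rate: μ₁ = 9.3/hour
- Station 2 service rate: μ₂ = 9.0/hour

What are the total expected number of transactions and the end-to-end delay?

By Jackson's theorem, each station behaves as independent M/M/1.
Station 1: ρ₁ = 4.6/9.3 = 0.4946, L₁ = ρ₁/(1-ρ₁) = λ/(μ₁-λ) = 4.6/4.70 = 0.9787
Station 2: ρ₂ = 4.6/9.0 = 0.5111, L₂ = ρ₂/(1-ρ₂) = λ/(μ₂-λ) = 4.6/4.40 = 1.0455
Total: L = L₁ + L₂ = 0.9787 + 1.0455 = 2.0242
W = L/λ = 2.0242/4.6 = 0.4400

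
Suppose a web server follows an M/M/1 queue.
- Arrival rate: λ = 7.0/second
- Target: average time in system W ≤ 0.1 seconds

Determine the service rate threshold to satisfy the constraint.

For M/M/1: W = 1/(μ-λ)
Need W ≤ 0.1, so 1/(μ-λ) ≤ 0.1
μ - λ ≥ 1/0.1 = 10.0000
μ ≥ 7.0 + 10.0000 = 17.0000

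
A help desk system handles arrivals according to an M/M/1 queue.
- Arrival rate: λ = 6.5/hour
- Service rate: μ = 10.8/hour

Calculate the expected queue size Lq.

ρ = λ/μ = 6.5/10.8 = 0.6019
For M/M/1: Lq = λ²/(μ(μ-λ))
Lq = 42.25/(10.8 × 4.30)
Lq = 0.9098 tickets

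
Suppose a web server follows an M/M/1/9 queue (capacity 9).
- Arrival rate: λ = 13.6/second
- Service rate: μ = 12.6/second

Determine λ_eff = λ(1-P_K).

ρ = λ/μ = 13.6/12.6 = 1.07937
P₀ = (1-ρ)/(1-ρ^(K+1)) = (1-1.07937)/(1-1.07937^10) = -0.0793700/-1.14636 = 0.06924
P_K = P₀×ρ^K = 0.06924 × 1.07937^9 = 0.06924 × 1.9885 = 0.1377
λ_eff = λ(1-P_K) = 13.6 × (1 - 0.13768) = 13.6 × 0.86232 = 11.7276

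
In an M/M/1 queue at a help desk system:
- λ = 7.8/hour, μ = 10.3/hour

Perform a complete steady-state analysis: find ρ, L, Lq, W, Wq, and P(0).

Step 1: ρ = λ/μ = 7.8/10.3 = 0.7573
Step 2: L = λ/(μ-λ) = 7.8/2.50 = 3.1200
Step 3: Lq = λ²/(μ(μ-λ)) = 60.84/(10.3×2.50) = 2.3627
Step 4: W = 1/(μ-λ) = 1/2.50 = 0.4000
Step 5: Wq = λ/(μ(μ-λ)) = 7.8/(10.3×2.50) = 0.3029
Step 6: P(0) = 1-ρ = 0.2427
Verify: L = λW = 7.8×0.4000 = 3.1200 ✔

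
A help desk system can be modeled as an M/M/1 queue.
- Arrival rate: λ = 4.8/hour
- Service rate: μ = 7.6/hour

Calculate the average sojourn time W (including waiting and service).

First, compute utilization: ρ = λ/μ = 4.8/7.6 = 0.6316
For M/M/1: W = 1/(μ-λ)
W = 1/(7.6-4.8) = 1/2.80
W = 0.3571 hours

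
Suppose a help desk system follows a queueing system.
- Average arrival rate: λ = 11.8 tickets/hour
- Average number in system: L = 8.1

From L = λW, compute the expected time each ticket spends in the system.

Little's Law: L = λW, so W = L/λ
W = 8.1/11.8 = 0.6864 hours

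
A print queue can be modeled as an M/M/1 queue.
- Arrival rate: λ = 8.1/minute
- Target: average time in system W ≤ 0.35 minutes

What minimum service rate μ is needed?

For M/M/1: W = 1/(μ-λ)
Need W ≤ 0.35, so 1/(μ-λ) ≤ 0.35
μ - λ ≥ 1/0.35 = 2.8571
μ ≥ 8.1 + 2.8571 = 10.9571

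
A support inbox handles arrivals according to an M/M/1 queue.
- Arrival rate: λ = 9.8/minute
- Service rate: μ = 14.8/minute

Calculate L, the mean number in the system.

ρ = λ/μ = 9.8/14.8 = 0.6622
For M/M/1: L = λ/(μ-λ)
L = 9.8/(14.8-9.8) = 9.8/5.00
L = 1.9600 emails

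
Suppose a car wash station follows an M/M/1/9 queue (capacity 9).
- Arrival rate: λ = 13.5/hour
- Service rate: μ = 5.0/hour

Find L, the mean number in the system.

ρ = λ/μ = 13.5/5.0 = 2.7000
P₀ = (1-ρ)/(1-ρ^(K+1)) = (1-2.7000)/(1-2.7000^10) = -1.7000/-20588.1132 = 0.00008257
P_K = P₀×ρ^K = 0.000082572 × 2.7000^9 = 0.000082572 × 7625.5975 = 0.6297
L = ρ[1 - (K+1)ρ^K + Kρ^(K+1)] / [(1-ρ)(1-ρ^(K+1))]
L = 2.7000 × (1 - 10×7625.5975 + 9×20589.1132) / ((1 - 2.7000) × (1 - 20589.1132)) = 8.4123 cars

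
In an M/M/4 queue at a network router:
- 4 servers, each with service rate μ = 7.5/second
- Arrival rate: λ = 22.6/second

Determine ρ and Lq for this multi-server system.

Traffic intensity: ρ = λ/(cμ) = 22.6/(4×7.5) = 0.7533
Since ρ = 0.7533 < 1, system is stable.
Offered load a = λ/μ = cρ = 22.6/7.5 = 3.0133
P₀ = [ Σₙ₌₀^3 aⁿ/n! + a^4/(4!(1-ρ)) ]⁻¹
Σ = a^0/0! + a^1/1! + a^2/2! + a^3/3! = 1.0000 + 3.0133 + 4.5401 + 4.5603 = 13.1137
a^4/(4!(1-ρ)) = 82.4496/(24 × 0.246667) = 13.9273
P₀ = 1/(13.1137 + 13.9273) = 0.03698
Lq = P₀·a^4·ρ / (4!(1-ρ)²) = 0.03698 × 82.4496 × 0.7533 / (24 × 0.06084) = 1.5730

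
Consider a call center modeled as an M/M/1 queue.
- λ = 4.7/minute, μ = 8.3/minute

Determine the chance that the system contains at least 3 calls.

ρ = λ/μ = 4.7/8.3 = 0.5663
P(N ≥ n) = ρⁿ
P(N ≥ 3) = 0.5663^3
P(N ≥ 3) = 0.1816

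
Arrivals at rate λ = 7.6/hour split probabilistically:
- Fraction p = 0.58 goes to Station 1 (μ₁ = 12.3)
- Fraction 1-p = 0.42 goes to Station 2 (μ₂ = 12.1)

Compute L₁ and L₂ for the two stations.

Effective rates: λ₁ = 7.6×0.58 = 4.408, λ₂ = 7.6×0.42 = 3.192
Station 1: ρ₁ = 4.408/12.3 = 0.35837, L₁ = ρ₁/(1-ρ₁) = 0.35837/(1-0.35837) = 0.5585
Station 2: ρ₂ = 3.192/12.1 = 0.2638, L₂ = ρ₂/(1-ρ₂) = 0.2638/(1-0.2638) = 0.3583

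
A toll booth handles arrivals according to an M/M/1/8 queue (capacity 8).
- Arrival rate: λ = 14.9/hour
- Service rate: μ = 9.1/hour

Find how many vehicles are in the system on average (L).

ρ = λ/μ = 14.9/9.1 = 1.63736
P₀ = (1-ρ)/(1-ρ^(K+1)) = (1-1.63736)/(1-1.63736^9) = -0.63736/-83.5858 = 0.007625
P_K = P₀×ρ^K = 0.007625 × 1.63736^8 = 0.007625 × 51.6599 = 0.3939
L = ρ[1 - (K+1)ρ^K + Kρ^(K+1)] / [(1-ρ)(1-ρ^(K+1))]
L = 1.63736 × (1 - 9×51.6599 + 8×84.5858) / ((1 - 1.63736) × (1 - 84.5858)) = 6.5387 vehicles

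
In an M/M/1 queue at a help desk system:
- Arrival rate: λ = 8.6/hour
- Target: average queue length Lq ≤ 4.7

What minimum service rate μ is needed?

For M/M/1: Lq = λ²/(μ(μ-λ))
Need Lq ≤ 4.7, i.e. μ(μ-λ) ≥ λ²/4.7
μ² - 8.6μ - 73.96/4.7 ≥ 0  →  μ² - 8.6μ - 15.73617 ≥ 0
Quadratic formula (positive root): μ = [λ + √(λ² + 4×15.73617)]/2
Discriminant: 73.96 + 4×15.73617 = 136.9047, √136.9047 = 11.7006
μ ≥ (8.6 + 11.7006)/2 = 10.1503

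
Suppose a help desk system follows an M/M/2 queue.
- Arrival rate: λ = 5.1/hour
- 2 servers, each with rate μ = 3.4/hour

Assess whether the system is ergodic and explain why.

Stability requires ρ = λ/(cμ) < 1
ρ = 5.1/(2 × 3.4) = 5.1/6.80 = 0.7500
Since 0.7500 < 1, the system is STABLE.
The servers are busy 75.00% of the time.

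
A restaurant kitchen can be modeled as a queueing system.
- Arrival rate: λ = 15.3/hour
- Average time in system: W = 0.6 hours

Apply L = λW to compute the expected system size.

Little's Law: L = λW
L = 15.3 × 0.6 = 9.1800 orders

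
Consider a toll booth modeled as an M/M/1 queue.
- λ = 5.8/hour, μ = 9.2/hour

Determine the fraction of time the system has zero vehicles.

ρ = λ/μ = 5.8/9.2 = 0.6304
P(0) = 1 - ρ = 1 - 0.6304 = 0.3696
The server is idle 36.96% of the time.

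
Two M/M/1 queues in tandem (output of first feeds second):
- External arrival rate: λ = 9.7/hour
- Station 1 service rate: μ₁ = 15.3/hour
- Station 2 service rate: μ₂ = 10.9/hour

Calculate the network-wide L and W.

By Jackson's theorem, each station behaves as independent M/M/1.
Station 1: ρ₁ = 9.7/15.3 = 0.6340, L₁ = ρ₁/(1-ρ₁) = λ/(μ₁-λ) = 9.7/5.60 = 1.73214
Station 2: ρ₂ = 9.7/10.9 = 0.8899, L₂ = ρ₂/(1-ρ₂) = λ/(μ₂-λ) = 9.7/1.20 = 8.08333
Total: L = L₁ + L₂ = 1.73214 + 8.08333 = 9.8155
W = L/λ = 9.8155/9.7 = 1.0119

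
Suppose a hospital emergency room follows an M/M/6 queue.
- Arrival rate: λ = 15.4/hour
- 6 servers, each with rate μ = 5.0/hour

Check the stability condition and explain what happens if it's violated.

Stability requires ρ = λ/(cμ) < 1
ρ = 15.4/(6 × 5.0) = 15.4/30.00 = 0.5133
Since 0.5133 < 1, the system is STABLE.
The servers are busy 51.33% of the time.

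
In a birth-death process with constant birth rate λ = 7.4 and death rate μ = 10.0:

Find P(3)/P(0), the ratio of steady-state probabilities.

For constant rates: P(n)/P(0) = (λ/μ)^n
P(3)/P(0) = (7.4/10.0)^3 = 0.7400^3 = 0.4052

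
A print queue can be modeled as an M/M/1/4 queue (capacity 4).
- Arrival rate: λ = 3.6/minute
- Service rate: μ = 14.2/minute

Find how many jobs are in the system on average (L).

ρ = λ/μ = 3.6/14.2 = 0.25352
P₀ = (1-ρ)/(1-ρ^(K+1)) = (1-0.25352)/(1-0.25352^5) = 0.74648/0.99895 = 0.7473
P_K = P₀×ρ^K = 0.7473 × 0.25352^4 = 0.7473 × 0.004131 = 0.003087
L = ρ[1 - (K+1)ρ^K + Kρ^(K+1)] / [(1-ρ)(1-ρ^(K+1))]
L = 0.25352 × (1 - 5×0.004131 + 4×0.001047) / ((1 - 0.25352) × (1 - 0.001047)) = 0.3344 jobs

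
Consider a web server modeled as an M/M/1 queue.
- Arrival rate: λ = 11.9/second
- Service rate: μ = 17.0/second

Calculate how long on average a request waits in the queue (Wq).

First, compute utilization: ρ = λ/μ = 11.9/17.0 = 0.7000
For M/M/1: Wq = λ/(μ(μ-λ))
Wq = 11.9/(17.0 × (17.0-11.9))
Wq = 11.9/(17.0 × 5.10)
Wq = 0.1373 seconds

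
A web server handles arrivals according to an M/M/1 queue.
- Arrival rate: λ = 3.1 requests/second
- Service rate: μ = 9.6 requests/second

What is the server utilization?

Server utilization: ρ = λ/μ
ρ = 3.1/9.6 = 0.3229
The server is busy 32.29% of the time.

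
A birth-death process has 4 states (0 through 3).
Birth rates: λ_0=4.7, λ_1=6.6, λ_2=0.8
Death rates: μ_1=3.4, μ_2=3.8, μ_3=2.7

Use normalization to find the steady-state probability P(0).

Ratios P(n)/P(0) = (λ₀···λₙ₋₁)/(μ₁···μₙ):
P(1)/P(0) = (4.7)/(3.4) = 1.3824
P(2)/P(0) = (4.7×6.6)/(3.4×3.8) = 2.4009
P(3)/P(0) = (4.7×6.6×0.8)/(3.4×3.8×2.7) = 0.7114

Normalization: ∑ P(n) = 1
P(0) × (1.0000 + 1.3824 + 2.4009 + 0.7114) = 1
P(0) × 5.4947 = 1
P(0) = 1/5.4947 = 0.1820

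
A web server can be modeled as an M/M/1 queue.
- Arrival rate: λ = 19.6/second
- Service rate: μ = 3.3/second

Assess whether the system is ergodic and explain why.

Stability requires ρ = λ/(cμ) < 1
ρ = 19.6/(1 × 3.3) = 19.6/3.30 = 5.9394
Since 5.9394 ≥ 1, the system is UNSTABLE.
Queue grows without bound. Need μ > λ = 19.6.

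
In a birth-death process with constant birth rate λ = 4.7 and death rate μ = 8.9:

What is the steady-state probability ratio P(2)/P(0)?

For constant rates: P(n)/P(0) = (λ/μ)^n
P(2)/P(0) = (4.7/8.9)^2 = 0.5281^2 = 0.2789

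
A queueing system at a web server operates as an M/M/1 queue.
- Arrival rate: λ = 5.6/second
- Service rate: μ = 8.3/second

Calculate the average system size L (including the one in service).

ρ = λ/μ = 5.6/8.3 = 0.6747
For M/M/1: L = λ/(μ-λ)
L = 5.6/(8.3-5.6) = 5.6/2.70
L = 2.0741 requests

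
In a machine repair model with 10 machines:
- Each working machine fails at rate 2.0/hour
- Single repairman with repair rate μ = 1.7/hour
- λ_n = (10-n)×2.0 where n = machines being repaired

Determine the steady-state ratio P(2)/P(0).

P(2)/P(0) = ∏_{i=0}^{2-1} λ_i/μ_{i+1}
= (10-0)×2.0/1.7 × (10-1)×2.0/1.7
= 124.5675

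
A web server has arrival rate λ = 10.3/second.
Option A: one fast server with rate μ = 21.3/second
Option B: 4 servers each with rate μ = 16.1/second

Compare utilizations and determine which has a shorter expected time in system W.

Option A: single server μ = 21.3 (M/M/1)
  ρ_A = 10.3/21.3 = 0.4836
  W_A = 1/(μ-λ) = 1/(21.3-10.3) = 1/11.00 = 0.09091

Option B: 4 servers μ = 16.1 (M/M/4)
  ρ_B = λ/(cμ) = 10.3/(4×16.1) = 0.1599
  Offered load a = λ/μ = cρ = 10.3/16.1 = 0.6398
  P₀ = [ Σₙ₌₀^3 aⁿ/n! + a^4/(4!(1-ρ)) ]⁻¹
  Σ = a^0/0! + a^1/1! + a^2/2! + a^3/3! = 1.0000 + 0.6398 + 0.2046 + 0.04364 = 1.8880
  a^4/(4!(1-ρ)) = 0.167512/(24 × 0.840062) = 0.008309
  P₀ = 1/(1.8880 + 0.008309) = 0.5273
  Lq = P₀·a^4·ρ / (4!(1-ρ)²) = 0.52733 × 0.16751 × 0.15994 / (24 × 0.70570) = 0.0008342
  Wq_B = Lq/λ = 0.0008342/10.3 = 0.00008099
  W_B = Wq_B + 1/μ = 0.00008099 + 0.06211 = 0.06219

Since W_B = 0.06219 < W_A = 0.09091, Option B (multiple servers) has the shorter time in system.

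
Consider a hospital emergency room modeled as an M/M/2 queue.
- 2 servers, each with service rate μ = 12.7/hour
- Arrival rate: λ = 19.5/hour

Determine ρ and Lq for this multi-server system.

Traffic intensity: ρ = λ/(cμ) = 19.5/(2×12.7) = 0.7677
Since ρ = 0.7677 < 1, system is stable.
Offered load a = λ/μ = cρ = 19.5/12.7 = 1.5354
P₀ = [ Σₙ₌₀^1 aⁿ/n! + a^2/(2!(1-ρ)) ]⁻¹
Σ = a^0/0! + a^1/1! = 1.0000 + 1.5354 = 2.5354
a^2/(2!(1-ρ)) = 2.35755/(2 × 0.232283) = 5.0747
P₀ = 1/(2.5354 + 5.0747) = 0.1314
Lq = P₀·a^2·ρ / (2!(1-ρ)²) = 0.13140312 × 2.3575547 × 0.76771654 / (2 × 0.053955608) = 2.2040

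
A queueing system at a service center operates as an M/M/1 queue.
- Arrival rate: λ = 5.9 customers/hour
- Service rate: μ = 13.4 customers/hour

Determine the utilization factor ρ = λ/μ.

Server utilization: ρ = λ/μ
ρ = 5.9/13.4 = 0.4403
The server is busy 44.03% of the time.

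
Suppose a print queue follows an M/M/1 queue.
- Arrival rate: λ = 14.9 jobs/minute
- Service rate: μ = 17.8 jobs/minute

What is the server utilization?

Server utilization: ρ = λ/μ
ρ = 14.9/17.8 = 0.8371
The server is busy 83.71% of the time.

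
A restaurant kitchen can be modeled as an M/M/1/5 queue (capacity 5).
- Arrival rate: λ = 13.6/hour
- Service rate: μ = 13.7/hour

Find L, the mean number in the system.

ρ = λ/μ = 13.6/13.7 = 0.9927
P₀ = (1-ρ)/(1-ρ^(K+1)) = (1-0.9927)/(1-0.9927^6) = 0.007300/0.04301 = 0.1697
P_K = P₀×ρ^K = 0.1697 × 0.9927^5 = 0.1697 × 0.9640 = 0.1636
L = ρ[1 - (K+1)ρ^K + Kρ^(K+1)] / [(1-ρ)(1-ρ^(K+1))]
L = 0.9927 × (1 - 6×0.964029024 + 5×0.956991612) / ((1 - 0.9927) × (1 - 0.956991612)) = 2.4786 orders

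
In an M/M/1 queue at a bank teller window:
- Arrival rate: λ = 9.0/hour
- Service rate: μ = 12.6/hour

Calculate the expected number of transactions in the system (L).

ρ = λ/μ = 9.0/12.6 = 0.7143
For M/M/1: L = λ/(μ-λ)
L = 9.0/(12.6-9.0) = 9.0/3.60
L = 2.5000 transactions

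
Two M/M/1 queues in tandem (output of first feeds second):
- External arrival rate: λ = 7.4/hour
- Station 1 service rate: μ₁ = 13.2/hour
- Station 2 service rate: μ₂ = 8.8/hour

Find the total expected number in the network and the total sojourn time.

By Jackson's theorem, each station behaves as independent M/M/1.
Station 1: ρ₁ = 7.4/13.2 = 0.5606, L₁ = ρ₁/(1-ρ₁) = λ/(μ₁-λ) = 7.4/5.80 = 1.2759
Station 2: ρ₂ = 7.4/8.8 = 0.8409, L₂ = ρ₂/(1-ρ₂) = λ/(μ₂-λ) = 7.4/1.40 = 5.2857
Total: L = L₁ + L₂ = 1.2759 + 5.2857 = 6.5616
W = L/λ = 6.5616/7.4 = 0.8867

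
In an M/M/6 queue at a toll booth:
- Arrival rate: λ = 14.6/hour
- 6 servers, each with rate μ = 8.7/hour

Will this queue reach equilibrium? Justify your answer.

Stability requires ρ = λ/(cμ) < 1
ρ = 14.6/(6 × 8.7) = 14.6/52.20 = 0.2797
Since 0.2797 < 1, the system is STABLE.
The servers are busy 27.97% of the time.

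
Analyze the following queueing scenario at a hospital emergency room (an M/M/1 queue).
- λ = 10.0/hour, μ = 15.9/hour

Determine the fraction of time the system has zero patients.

ρ = λ/μ = 10.0/15.9 = 0.6289
P(0) = 1 - ρ = 1 - 0.6289 = 0.3711
The server is idle 37.11% of the time.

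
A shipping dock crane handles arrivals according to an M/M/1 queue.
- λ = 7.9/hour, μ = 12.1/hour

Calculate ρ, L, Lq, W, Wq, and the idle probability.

Step 1: ρ = λ/μ = 7.9/12.1 = 0.6529
Step 2: L = λ/(μ-λ) = 7.9/4.20 = 1.8810
Step 3: Lq = λ²/(μ(μ-λ)) = 62.41/(12.1×4.20) = 1.2281
Step 4: W = 1/(μ-λ) = 1/4.20 = 0.2381
Step 5: Wq = λ/(μ(μ-λ)) = 7.9/(12.1×4.20) = 0.1555
Step 6: P(0) = 1-ρ = 0.3471
Verify: L = λW = 7.9×0.2381 = 1.8810 ✔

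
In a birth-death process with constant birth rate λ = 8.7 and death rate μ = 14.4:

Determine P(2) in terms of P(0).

For constant rates: P(n)/P(0) = (λ/μ)^n
P(2)/P(0) = (8.7/14.4)^2 = 0.60417^2 = 0.3650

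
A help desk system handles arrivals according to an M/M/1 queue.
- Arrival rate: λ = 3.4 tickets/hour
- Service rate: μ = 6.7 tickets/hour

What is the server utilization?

Server utilization: ρ = λ/μ
ρ = 3.4/6.7 = 0.5075
The server is busy 50.75% of the time.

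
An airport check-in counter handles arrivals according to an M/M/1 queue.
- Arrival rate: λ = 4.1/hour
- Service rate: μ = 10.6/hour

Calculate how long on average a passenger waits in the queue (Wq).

First, compute utilization: ρ = λ/μ = 4.1/10.6 = 0.3868
For M/M/1: Wq = λ/(μ(μ-λ))
Wq = 4.1/(10.6 × (10.6-4.1))
Wq = 4.1/(10.6 × 6.50)
Wq = 0.05951 hours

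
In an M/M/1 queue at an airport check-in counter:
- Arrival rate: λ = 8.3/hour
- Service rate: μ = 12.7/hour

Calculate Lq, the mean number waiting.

ρ = λ/μ = 8.3/12.7 = 0.6535
For M/M/1: Lq = λ²/(μ(μ-λ))
Lq = 68.89/(12.7 × 4.40)
Lq = 1.2328 passengers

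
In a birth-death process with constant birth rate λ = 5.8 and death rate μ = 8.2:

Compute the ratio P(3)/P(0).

For constant rates: P(n)/P(0) = (λ/μ)^n
P(3)/P(0) = (5.8/8.2)^3 = 0.70732^3 = 0.3539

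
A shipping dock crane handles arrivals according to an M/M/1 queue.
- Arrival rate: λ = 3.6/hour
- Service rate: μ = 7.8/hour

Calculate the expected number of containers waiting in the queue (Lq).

ρ = λ/μ = 3.6/7.8 = 0.4615
For M/M/1: Lq = λ²/(μ(μ-λ))
Lq = 12.96/(7.8 × 4.20)
Lq = 0.3956 containers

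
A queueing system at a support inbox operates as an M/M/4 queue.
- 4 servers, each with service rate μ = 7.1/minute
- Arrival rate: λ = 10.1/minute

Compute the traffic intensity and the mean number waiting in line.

Traffic intensity: ρ = λ/(cμ) = 10.1/(4×7.1) = 0.3556
Since ρ = 0.3556 < 1, system is stable.
Offered load a = λ/μ = cρ = 10.1/7.1 = 1.4225
P₀ = [ Σₙ₌₀^3 aⁿ/n! + a^4/(4!(1-ρ)) ]⁻¹
Σ = a^0/0! + a^1/1! + a^2/2! + a^3/3! = 1.0000 + 1.4225 + 1.0118 + 0.4798 = 3.9141
a^4/(4!(1-ρ)) = 4.0950/(24 × 0.6444) = 0.2648
P₀ = 1/(3.9141 + 0.2648) = 0.2393
Lq = P₀·a^4·ρ / (4!(1-ρ)²) = 0.2393 × 4.0950 × 0.3556 / (24 × 0.4152) = 0.03497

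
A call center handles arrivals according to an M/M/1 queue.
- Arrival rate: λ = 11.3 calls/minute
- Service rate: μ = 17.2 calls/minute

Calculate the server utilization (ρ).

Server utilization: ρ = λ/μ
ρ = 11.3/17.2 = 0.6570
The server is busy 65.70% of the time.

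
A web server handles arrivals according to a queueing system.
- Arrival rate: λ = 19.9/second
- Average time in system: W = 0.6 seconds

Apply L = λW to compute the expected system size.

Little's Law: L = λW
L = 19.9 × 0.6 = 11.9400 requests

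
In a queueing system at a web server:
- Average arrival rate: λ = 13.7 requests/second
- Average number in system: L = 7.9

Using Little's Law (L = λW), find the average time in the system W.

Little's Law: L = λW, so W = L/λ
W = 7.9/13.7 = 0.5766 seconds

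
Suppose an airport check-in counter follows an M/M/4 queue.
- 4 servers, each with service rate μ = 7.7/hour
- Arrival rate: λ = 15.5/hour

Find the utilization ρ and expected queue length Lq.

Traffic intensity: ρ = λ/(cμ) = 15.5/(4×7.7) = 0.5032
Since ρ = 0.5032 < 1, system is stable.
Offered load a = λ/μ = cρ = 15.5/7.7 = 2.0130
P₀ = [ Σₙ₌₀^3 aⁿ/n! + a^4/(4!(1-ρ)) ]⁻¹
Σ = a^0/0! + a^1/1! + a^2/2! + a^3/3! = 1.00000 + 2.01299 + 2.02606 + 1.35948 = 6.3985
a^4/(4!(1-ρ)) = 16.4196/(24 × 0.496753) = 1.3772
P₀ = 1/(6.3985 + 1.3772) = 0.1286
Lq = P₀·a^4·ρ / (4!(1-ρ)²) = 0.1286 × 16.4196 × 0.5032 / (24 × 0.2468) = 0.1794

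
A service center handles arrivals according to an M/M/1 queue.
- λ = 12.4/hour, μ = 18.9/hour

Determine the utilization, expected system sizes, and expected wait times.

Step 1: ρ = λ/μ = 12.4/18.9 = 0.6561
Step 2: L = λ/(μ-λ) = 12.4/6.50 = 1.9077
Step 3: Lq = λ²/(μ(μ-λ)) = 153.76/(18.9×6.50) = 1.2516
Step 4: W = 1/(μ-λ) = 1/6.50 = 0.15385
Step 5: Wq = λ/(μ(μ-λ)) = 12.4/(18.9×6.50) = 0.1009
Step 6: P(0) = 1-ρ = 0.3439
Verify: L = λW = 12.4×0.15385 = 1.9077 ✔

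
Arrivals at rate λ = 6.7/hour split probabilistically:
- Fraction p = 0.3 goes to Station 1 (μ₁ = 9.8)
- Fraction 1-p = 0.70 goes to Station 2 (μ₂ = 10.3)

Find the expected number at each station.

Effective rates: λ₁ = 6.7×0.3 = 2.01, λ₂ = 6.7×0.70 = 4.69
Station 1: ρ₁ = 2.01/9.8 = 0.2051, L₁ = ρ₁/(1-ρ₁) = 0.2051/(1-0.2051) = 0.2580
Station 2: ρ₂ = 4.69/10.3 = 0.45534, L₂ = ρ₂/(1-ρ₂) = 0.45534/(1-0.45534) = 0.8360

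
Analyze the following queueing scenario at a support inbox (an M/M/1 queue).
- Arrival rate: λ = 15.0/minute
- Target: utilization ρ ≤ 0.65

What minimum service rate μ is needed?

ρ = λ/μ, so μ = λ/ρ
μ ≥ 15.0/0.65 = 23.0769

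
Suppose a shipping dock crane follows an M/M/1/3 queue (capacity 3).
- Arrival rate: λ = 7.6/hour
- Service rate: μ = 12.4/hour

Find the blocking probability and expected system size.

ρ = λ/μ = 7.6/12.4 = 0.6129
P₀ = (1-ρ)/(1-ρ^(K+1)) = (1-0.6129)/(1-0.6129^4) = 0.3871/0.8589 = 0.4507
P_K = P₀×ρ^K = 0.4507 × 0.6129^3 = 0.4507 × 0.2302 = 0.1038
Blocking probability P_3 = 0.1038 (10.38%)
L = ρ[1 - (K+1)ρ^K + Kρ^(K+1)] / [(1-ρ)(1-ρ^(K+1))]
L = 0.6129 × (1 - 4×0.230234 + 3×0.141110) / ((1 - 0.6129) × (1 - 0.141110)) = 0.9261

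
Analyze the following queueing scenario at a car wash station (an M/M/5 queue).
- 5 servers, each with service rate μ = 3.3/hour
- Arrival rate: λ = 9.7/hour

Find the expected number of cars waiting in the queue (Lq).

Traffic intensity: ρ = λ/(cμ) = 9.7/(5×3.3) = 0.5879
Since ρ = 0.5879 < 1, system is stable.
Offered load a = λ/μ = cρ = 9.7/3.3 = 2.9394
P₀ = [ Σₙ₌₀^4 aⁿ/n! + a^5/(5!(1-ρ)) ]⁻¹
Σ = a^0/0! + a^1/1! + a^2/2! + a^3/3! + a^4/4! = 1.00000 + 2.93939 + 4.32002 + 4.23275 + 3.11043 = 15.6026
a^5/(5!(1-ρ)) = 219.4264/(120 × 0.41212) = 4.4369
P₀ = 1/(15.6026 + 4.4369) = 0.04990
Lq = P₀·a^5·ρ / (5!(1-ρ)²) = 0.049901 × 219.4264 × 0.58788 / (120 × 0.16984) = 0.3158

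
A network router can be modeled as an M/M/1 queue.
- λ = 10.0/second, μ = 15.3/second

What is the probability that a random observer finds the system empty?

ρ = λ/μ = 10.0/15.3 = 0.6536
P(0) = 1 - ρ = 1 - 0.6536 = 0.3464
The server is idle 34.64% of the time.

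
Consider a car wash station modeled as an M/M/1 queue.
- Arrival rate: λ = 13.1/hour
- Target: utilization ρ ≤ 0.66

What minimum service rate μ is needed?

ρ = λ/μ, so μ = λ/ρ
μ ≥ 13.1/0.66 = 19.8485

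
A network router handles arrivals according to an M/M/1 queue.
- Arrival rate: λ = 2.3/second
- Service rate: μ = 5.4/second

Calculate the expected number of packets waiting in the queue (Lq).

ρ = λ/μ = 2.3/5.4 = 0.4259
For M/M/1: Lq = λ²/(μ(μ-λ))
Lq = 5.29/(5.4 × 3.10)
Lq = 0.3160 packets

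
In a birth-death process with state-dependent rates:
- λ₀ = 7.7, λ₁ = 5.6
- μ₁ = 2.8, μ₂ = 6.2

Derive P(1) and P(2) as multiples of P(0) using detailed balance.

Balance equations:
State 0: λ₀P₀ = μ₁P₁ → P₁ = (λ₀/μ₁)P₀ = (7.7/2.8)P₀ = 2.7500P₀
State 1: P₂ = (λ₀λ₁)/(μ₁μ₂)P₀ = (7.7×5.6)/(2.8×6.2)P₀ = 2.4839P₀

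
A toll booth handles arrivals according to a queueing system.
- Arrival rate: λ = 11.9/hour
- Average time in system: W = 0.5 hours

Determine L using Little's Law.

Little's Law: L = λW
L = 11.9 × 0.5 = 5.9500 vehicles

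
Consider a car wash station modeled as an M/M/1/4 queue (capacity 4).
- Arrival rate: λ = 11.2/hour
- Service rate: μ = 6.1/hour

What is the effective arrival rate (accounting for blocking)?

ρ = λ/μ = 11.2/6.1 = 1.836066
P₀ = (1-ρ)/(1-ρ^(K+1)) = (1-1.836066)/(1-1.836066^5) = -0.8361/-19.8661 = 0.04209
P_K = P₀×ρ^K = 0.04209 × 1.836066^4 = 0.04209 × 11.3646 = 0.4783
λ_eff = λ(1-P_K) = 11.2 × (1 - 0.47828) = 11.2 × 0.52172 = 5.8433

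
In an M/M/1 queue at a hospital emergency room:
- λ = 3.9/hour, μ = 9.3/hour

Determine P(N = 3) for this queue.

ρ = λ/μ = 3.9/9.3 = 0.41935
P(n) = (1-ρ)ρⁿ
P(3) = (1-0.41935) × 0.41935^3
P(3) = 0.58065 × 0.073745
P(3) = 0.04282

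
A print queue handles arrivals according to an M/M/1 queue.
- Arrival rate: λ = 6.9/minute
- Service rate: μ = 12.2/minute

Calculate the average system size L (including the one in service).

ρ = λ/μ = 6.9/12.2 = 0.5656
For M/M/1: L = λ/(μ-λ)
L = 6.9/(12.2-6.9) = 6.9/5.30
L = 1.3019 jobs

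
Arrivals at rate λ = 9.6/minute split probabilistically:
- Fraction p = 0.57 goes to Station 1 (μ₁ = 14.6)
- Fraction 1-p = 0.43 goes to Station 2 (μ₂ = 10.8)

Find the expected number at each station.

Effective rates: λ₁ = 9.6×0.57 = 5.472, λ₂ = 9.6×0.43 = 4.128
Station 1: ρ₁ = 5.472/14.6 = 0.3748, L₁ = ρ₁/(1-ρ₁) = 0.3748/(1-0.3748) = 0.5995
Station 2: ρ₂ = 4.128/10.8 = 0.38222, L₂ = ρ₂/(1-ρ₂) = 0.38222/(1-0.38222) = 0.6187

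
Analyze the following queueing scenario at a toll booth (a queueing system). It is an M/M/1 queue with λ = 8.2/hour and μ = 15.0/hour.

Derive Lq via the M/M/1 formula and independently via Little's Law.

Method 1 (direct): Lq = λ²/(μ(μ-λ)) = 67.24/(15.0 × 6.80) = 0.6592

Method 2 (Little's Law):
W = 1/(μ-λ) = 1/6.80 = 0.14706
Wq = W - 1/μ = 0.14706 - 0.066667 = 0.08039
Lq = λWq = 8.2 × 0.08039 = 0.6592 ✔ (matches Method 1)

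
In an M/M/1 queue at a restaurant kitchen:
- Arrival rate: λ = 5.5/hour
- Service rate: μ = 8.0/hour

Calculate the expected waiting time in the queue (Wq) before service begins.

First, compute utilization: ρ = λ/μ = 5.5/8.0 = 0.6875
For M/M/1: Wq = λ/(μ(μ-λ))
Wq = 5.5/(8.0 × (8.0-5.5))
Wq = 5.5/(8.0 × 2.50)
Wq = 0.2750 hours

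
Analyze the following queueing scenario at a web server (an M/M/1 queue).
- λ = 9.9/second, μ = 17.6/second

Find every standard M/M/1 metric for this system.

Step 1: ρ = λ/μ = 9.9/17.6 = 0.5625
Step 2: L = λ/(μ-λ) = 9.9/7.70 = 1.2857
Step 3: Lq = λ²/(μ(μ-λ)) = 98.01/(17.6×7.70) = 0.7232
Step 4: W = 1/(μ-λ) = 1/7.70 = 0.12987
Step 5: Wq = λ/(μ(μ-λ)) = 9.9/(17.6×7.70) = 0.07305
Step 6: P(0) = 1-ρ = 0.4375
Verify: L = λW = 9.9×0.12987 = 1.2857 ✔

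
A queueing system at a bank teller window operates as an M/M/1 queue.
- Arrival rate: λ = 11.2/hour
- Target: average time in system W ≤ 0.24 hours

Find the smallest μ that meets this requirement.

For M/M/1: W = 1/(μ-λ)
Need W ≤ 0.24, so 1/(μ-λ) ≤ 0.24
μ - λ ≥ 1/0.24 = 4.1667
μ ≥ 11.2 + 4.1667 = 15.3667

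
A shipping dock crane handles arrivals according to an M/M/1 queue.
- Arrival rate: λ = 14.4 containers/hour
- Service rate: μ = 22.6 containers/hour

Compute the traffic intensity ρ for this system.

Server utilization: ρ = λ/μ
ρ = 14.4/22.6 = 0.6372
The server is busy 63.72% of the time.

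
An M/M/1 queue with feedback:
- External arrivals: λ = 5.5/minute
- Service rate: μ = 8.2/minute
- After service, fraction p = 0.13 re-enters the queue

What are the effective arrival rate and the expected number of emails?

Effective arrival rate: λ_eff = λ/(1-p) = 5.5/(1-0.13) = 5.5/0.87 = 6.32184
ρ = λ_eff/μ = 6.32184/8.2 = 0.77096
L = ρ/(1-ρ) = 0.77096/(1-0.77096) = 3.3660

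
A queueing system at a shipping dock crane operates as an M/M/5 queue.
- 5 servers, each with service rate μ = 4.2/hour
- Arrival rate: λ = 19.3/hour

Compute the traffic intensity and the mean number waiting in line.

Traffic intensity: ρ = λ/(cμ) = 19.3/(5×4.2) = 0.9190
Since ρ = 0.9190 < 1, system is stable.
Offered load a = λ/μ = cρ = 19.3/4.2 = 4.5952
P₀ = [ Σₙ₌₀^4 aⁿ/n! + a^5/(5!(1-ρ)) ]⁻¹
Σ = a^0/0! + a^1/1! + a^2/2! + a^3/3! + a^4/4! = 1.000000 + 4.595238 + 10.55811 + 16.17234 + 18.57894 = 50.9046
a^5/(5!(1-ρ)) = 2048.9912/(120 × 0.08095238) = 210.9256
P₀ = 1/(50.9046 + 210.9256) = 0.003819
Lq = P₀·a^5·ρ / (5!(1-ρ)²) = 0.00381927 × 2048.9912 × 0.919048 / (120 × 0.00655329) = 9.1457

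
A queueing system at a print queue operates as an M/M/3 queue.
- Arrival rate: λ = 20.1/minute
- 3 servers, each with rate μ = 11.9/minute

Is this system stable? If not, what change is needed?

Stability requires ρ = λ/(cμ) < 1
ρ = 20.1/(3 × 11.9) = 20.1/35.70 = 0.5630
Since 0.5630 < 1, the system is STABLE.
The servers are busy 56.30% of the time.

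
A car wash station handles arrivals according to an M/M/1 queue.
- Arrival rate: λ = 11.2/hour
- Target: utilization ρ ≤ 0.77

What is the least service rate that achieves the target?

ρ = λ/μ, so μ = λ/ρ
μ ≥ 11.2/0.77 = 14.5455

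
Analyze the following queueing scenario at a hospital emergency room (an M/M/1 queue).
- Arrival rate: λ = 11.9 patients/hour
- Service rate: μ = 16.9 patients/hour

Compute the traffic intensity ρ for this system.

Server utilization: ρ = λ/μ
ρ = 11.9/16.9 = 0.7041
The server is busy 70.41% of the time.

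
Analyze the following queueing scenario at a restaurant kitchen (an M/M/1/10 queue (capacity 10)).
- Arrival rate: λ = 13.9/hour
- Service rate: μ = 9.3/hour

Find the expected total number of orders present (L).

ρ = λ/μ = 13.9/9.3 = 1.49462
P₀ = (1-ρ)/(1-ρ^(K+1)) = (1-1.49462)/(1-1.49462^11) = -0.4946/-82.1455 = 0.006021
P_K = P₀×ρ^K = 0.0060213 × 1.49462^10 = 0.0060213 × 55.6299 = 0.3350
L = ρ[1 - (K+1)ρ^K + Kρ^(K+1)] / [(1-ρ)(1-ρ^(K+1))]
L = 1.49462 × (1 - 11×55.62985 + 10×83.14549) / ((1 - 1.49462) × (1 - 83.14549)) = 8.1122 orders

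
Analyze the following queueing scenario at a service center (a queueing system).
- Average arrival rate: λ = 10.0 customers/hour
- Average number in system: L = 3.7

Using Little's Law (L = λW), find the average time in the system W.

Little's Law: L = λW, so W = L/λ
W = 3.7/10.0 = 0.3700 hours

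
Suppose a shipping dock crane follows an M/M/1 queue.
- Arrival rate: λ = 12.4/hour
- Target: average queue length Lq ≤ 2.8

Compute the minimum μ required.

For M/M/1: Lq = λ²/(μ(μ-λ))
Need Lq ≤ 2.8, i.e. μ(μ-λ) ≥ λ²/2.8
μ² - 12.4μ - 153.76/2.8 ≥ 0  →  μ² - 12.4μ - 54.914286 ≥ 0
Quadratic formula (positive root): μ = [λ + √(λ² + 4×54.914286)]/2
Discriminant: 153.76 + 4×54.914286 = 373.4171, √373.4171 = 19.3240
μ ≥ (12.4 + 19.3240)/2 = 15.8620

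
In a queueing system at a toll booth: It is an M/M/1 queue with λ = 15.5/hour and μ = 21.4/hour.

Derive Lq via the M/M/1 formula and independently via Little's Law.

Method 1 (direct): Lq = λ²/(μ(μ-λ)) = 240.25/(21.4 × 5.90) = 1.9028

Method 2 (Little's Law):
W = 1/(μ-λ) = 1/5.90 = 0.16949
Wq = W - 1/μ = 0.16949 - 0.046729 = 0.12276
Lq = λWq = 15.5 × 0.12276 = 1.9028 ✔ (matches Method 1)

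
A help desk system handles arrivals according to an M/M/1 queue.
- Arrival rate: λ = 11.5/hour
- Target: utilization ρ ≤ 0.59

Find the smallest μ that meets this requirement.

ρ = λ/μ, so μ = λ/ρ
μ ≥ 11.5/0.59 = 19.4915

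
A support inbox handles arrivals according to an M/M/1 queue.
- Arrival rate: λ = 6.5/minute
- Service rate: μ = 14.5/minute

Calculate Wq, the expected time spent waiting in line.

First, compute utilization: ρ = λ/μ = 6.5/14.5 = 0.4483
For M/M/1: Wq = λ/(μ(μ-λ))
Wq = 6.5/(14.5 × (14.5-6.5))
Wq = 6.5/(14.5 × 8.00)
Wq = 0.05603 minutes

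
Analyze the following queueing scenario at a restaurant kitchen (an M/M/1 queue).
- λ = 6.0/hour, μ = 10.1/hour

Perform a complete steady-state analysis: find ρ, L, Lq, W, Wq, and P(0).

Step 1: ρ = λ/μ = 6.0/10.1 = 0.5941
Step 2: L = λ/(μ-λ) = 6.0/4.10 = 1.4634
Step 3: Lq = λ²/(μ(μ-λ)) = 36.00/(10.1×4.10) = 0.8694
Step 4: W = 1/(μ-λ) = 1/4.10 = 0.2439
Step 5: Wq = λ/(μ(μ-λ)) = 6.0/(10.1×4.10) = 0.1449
Step 6: P(0) = 1-ρ = 0.4059
Verify: L = λW = 6.0×0.2439 = 1.4634 ✔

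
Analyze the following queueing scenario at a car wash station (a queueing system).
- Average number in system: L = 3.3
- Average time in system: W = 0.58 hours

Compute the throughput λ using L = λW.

Little's Law: L = λW, so λ = L/W
λ = 3.3/0.58 = 5.6897 cars/hour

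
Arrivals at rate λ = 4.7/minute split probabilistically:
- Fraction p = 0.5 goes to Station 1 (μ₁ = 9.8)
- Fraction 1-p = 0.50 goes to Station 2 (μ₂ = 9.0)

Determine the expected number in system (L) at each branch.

Effective rates: λ₁ = 4.7×0.5 = 2.35, λ₂ = 4.7×0.50 = 2.35
Station 1: ρ₁ = 2.35/9.8 = 0.2398, L₁ = ρ₁/(1-ρ₁) = 0.2398/(1-0.2398) = 0.3154
Station 2: ρ₂ = 2.35/9.0 = 0.2611, L₂ = ρ₂/(1-ρ₂) = 0.2611/(1-0.2611) = 0.3534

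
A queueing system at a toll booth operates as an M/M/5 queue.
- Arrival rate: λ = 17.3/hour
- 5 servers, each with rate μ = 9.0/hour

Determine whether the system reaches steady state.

Stability requires ρ = λ/(cμ) < 1
ρ = 17.3/(5 × 9.0) = 17.3/45.00 = 0.3844
Since 0.3844 < 1, the system is STABLE.
The servers are busy 38.44% of the time.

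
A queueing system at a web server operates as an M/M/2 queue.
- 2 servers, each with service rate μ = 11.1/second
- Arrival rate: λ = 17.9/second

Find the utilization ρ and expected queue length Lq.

Traffic intensity: ρ = λ/(cμ) = 17.9/(2×11.1) = 0.8063
Since ρ = 0.8063 < 1, system is stable.
Offered load a = λ/μ = cρ = 17.9/11.1 = 1.6126
P₀ = [ Σₙ₌₀^1 aⁿ/n! + a^2/(2!(1-ρ)) ]⁻¹
Σ = a^0/0! + a^1/1! = 1.0000 + 1.6126 = 2.6126
a^2/(2!(1-ρ)) = 2.6005/(2 × 0.19369) = 6.7130
P₀ = 1/(2.6126 + 6.7130) = 0.1072
Lq = P₀·a^2·ρ / (2!(1-ρ)²) = 0.107232 × 2.60052 × 0.806306 / (2 × 0.0375172) = 2.9966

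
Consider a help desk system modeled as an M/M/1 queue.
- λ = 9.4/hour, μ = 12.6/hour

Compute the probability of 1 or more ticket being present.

ρ = λ/μ = 9.4/12.6 = 0.7460
P(N ≥ n) = ρⁿ
P(N ≥ 1) = 0.7460^1
P(N ≥ 1) = 0.7460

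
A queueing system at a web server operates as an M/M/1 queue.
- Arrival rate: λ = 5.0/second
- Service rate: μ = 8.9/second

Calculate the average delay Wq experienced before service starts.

First, compute utilization: ρ = λ/μ = 5.0/8.9 = 0.5618
For M/M/1: Wq = λ/(μ(μ-λ))
Wq = 5.0/(8.9 × (8.9-5.0))
Wq = 5.0/(8.9 × 3.90)
Wq = 0.1441 seconds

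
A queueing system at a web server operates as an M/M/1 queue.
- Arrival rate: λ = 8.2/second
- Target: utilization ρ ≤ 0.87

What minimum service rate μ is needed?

ρ = λ/μ, so μ = λ/ρ
μ ≥ 8.2/0.87 = 9.4253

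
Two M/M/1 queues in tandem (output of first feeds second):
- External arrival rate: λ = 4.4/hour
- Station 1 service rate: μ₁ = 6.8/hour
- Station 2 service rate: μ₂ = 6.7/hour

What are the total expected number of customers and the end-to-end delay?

By Jackson's theorem, each station behaves as independent M/M/1.
Station 1: ρ₁ = 4.4/6.8 = 0.6471, L₁ = ρ₁/(1-ρ₁) = λ/(μ₁-λ) = 4.4/2.40 = 1.833333
Station 2: ρ₂ = 4.4/6.7 = 0.6567, L₂ = ρ₂/(1-ρ₂) = λ/(μ₂-λ) = 4.4/2.30 = 1.913043
Total: L = L₁ + L₂ = 1.833333 + 1.913043 = 3.74638
W = L/λ = 3.74638/4.4 = 0.8514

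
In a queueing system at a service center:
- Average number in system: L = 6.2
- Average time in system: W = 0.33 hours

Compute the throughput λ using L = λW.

Little's Law: L = λW, so λ = L/W
λ = 6.2/0.33 = 18.7879 customers/hour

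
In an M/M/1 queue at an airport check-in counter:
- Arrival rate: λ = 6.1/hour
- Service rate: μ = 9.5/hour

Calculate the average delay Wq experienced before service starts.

First, compute utilization: ρ = λ/μ = 6.1/9.5 = 0.6421
For M/M/1: Wq = λ/(μ(μ-λ))
Wq = 6.1/(9.5 × (9.5-6.1))
Wq = 6.1/(9.5 × 3.40)
Wq = 0.1889 hours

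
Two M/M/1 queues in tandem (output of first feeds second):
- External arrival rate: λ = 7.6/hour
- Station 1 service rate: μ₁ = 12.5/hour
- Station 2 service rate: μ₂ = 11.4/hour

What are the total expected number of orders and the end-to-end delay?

By Jackson's theorem, each station behaves as independent M/M/1.
Station 1: ρ₁ = 7.6/12.5 = 0.6080, L₁ = ρ₁/(1-ρ₁) = λ/(μ₁-λ) = 7.6/4.90 = 1.5510
Station 2: ρ₂ = 7.6/11.4 = 0.6667, L₂ = ρ₂/(1-ρ₂) = λ/(μ₂-λ) = 7.6/3.80 = 2.0000
Total: L = L₁ + L₂ = 1.5510 + 2.0000 = 3.5510
W = L/λ = 3.5510/7.6 = 0.4672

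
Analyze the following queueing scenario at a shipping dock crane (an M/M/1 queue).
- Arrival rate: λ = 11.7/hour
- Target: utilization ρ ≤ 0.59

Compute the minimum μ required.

ρ = λ/μ, so μ = λ/ρ
μ ≥ 11.7/0.59 = 19.8305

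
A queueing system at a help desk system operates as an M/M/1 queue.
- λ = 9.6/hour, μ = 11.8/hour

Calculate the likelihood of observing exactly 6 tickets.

ρ = λ/μ = 9.6/11.8 = 0.8136
P(n) = (1-ρ)ρⁿ
P(6) = (1-0.8136) × 0.8136^6
P(6) = 0.1864 × 0.2900
P(6) = 0.05406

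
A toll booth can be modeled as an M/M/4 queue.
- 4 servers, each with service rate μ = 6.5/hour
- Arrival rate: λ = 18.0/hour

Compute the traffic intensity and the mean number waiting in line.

Traffic intensity: ρ = λ/(cμ) = 18.0/(4×6.5) = 0.6923
Since ρ = 0.6923 < 1, system is stable.
Offered load a = λ/μ = cρ = 18.0/6.5 = 2.7692
P₀ = [ Σₙ₌₀^3 aⁿ/n! + a^4/(4!(1-ρ)) ]⁻¹
Σ = a^0/0! + a^1/1! + a^2/2! + a^3/3! = 1.0000 + 2.7692 + 3.8343 + 3.5394 = 11.1429
a^4/(4!(1-ρ)) = 58.8080/(24 × 0.30769) = 7.9636
P₀ = 1/(11.1429 + 7.9636) = 0.05234
Lq = P₀·a^4·ρ / (4!(1-ρ)²) = 0.052338 × 58.8080 × 0.69231 / (24 × 0.094675) = 0.9378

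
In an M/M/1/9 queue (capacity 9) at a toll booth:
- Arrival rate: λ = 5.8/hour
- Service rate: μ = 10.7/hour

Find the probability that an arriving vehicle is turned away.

ρ = λ/μ = 5.8/10.7 = 0.54206
P₀ = (1-ρ)/(1-ρ^(K+1)) = (1-0.54206)/(1-0.54206^10) = 0.4579/0.9978 = 0.4589
P_K = P₀×ρ^K = 0.4589 × 0.54206^9 = 0.4589 × 0.004040 = 0.001854
Blocking probability = 0.19%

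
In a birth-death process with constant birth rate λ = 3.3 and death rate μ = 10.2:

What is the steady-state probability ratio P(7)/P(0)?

For constant rates: P(n)/P(0) = (λ/μ)^n
P(7)/P(0) = (3.3/10.2)^7 = 0.32353^7 = 0.0003710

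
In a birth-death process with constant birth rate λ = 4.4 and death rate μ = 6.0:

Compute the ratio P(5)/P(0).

For constant rates: P(n)/P(0) = (λ/μ)^n
P(5)/P(0) = (4.4/6.0)^5 = 0.73333^5 = 0.2121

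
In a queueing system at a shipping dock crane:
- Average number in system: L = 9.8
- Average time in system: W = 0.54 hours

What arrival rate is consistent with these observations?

Little's Law: L = λW, so λ = L/W
λ = 9.8/0.54 = 18.1481 containers/hour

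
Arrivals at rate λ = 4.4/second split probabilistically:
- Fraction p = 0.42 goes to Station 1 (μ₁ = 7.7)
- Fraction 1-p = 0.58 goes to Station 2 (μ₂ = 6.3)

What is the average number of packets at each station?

Effective rates: λ₁ = 4.4×0.42 = 1.848, λ₂ = 4.4×0.58 = 2.552
Station 1: ρ₁ = 1.848/7.7 = 0.2400, L₁ = ρ₁/(1-ρ₁) = 0.2400/(1-0.2400) = 0.3158
Station 2: ρ₂ = 2.552/6.3 = 0.40508, L₂ = ρ₂/(1-ρ₂) = 0.40508/(1-0.40508) = 0.6809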